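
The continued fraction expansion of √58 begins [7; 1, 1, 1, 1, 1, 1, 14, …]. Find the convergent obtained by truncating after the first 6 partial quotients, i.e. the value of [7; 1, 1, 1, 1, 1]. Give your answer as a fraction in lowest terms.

61/8

Start with 1.
1 + 1/(1/1) = 1 + 1/1 = 2/1
1 + 1/(2/1) = 1 + 1/2 = 3/2
1 + 1/(3/2) = 1 + 2/3 = 5/3
1 + 1/(5/3) = 1 + 3/5 = 8/5
7 + 1/(8/5) = 7 + 5/8 = 61/8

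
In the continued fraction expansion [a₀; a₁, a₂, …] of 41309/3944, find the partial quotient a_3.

⌊41309/3944⌋ = 10, remainder 1869
⌊3944/1869⌋ = 2, remainder 206
⌊1869/206⌋ = 9, remainder 15
⌊206/15⌋ = 13, remainder 11

13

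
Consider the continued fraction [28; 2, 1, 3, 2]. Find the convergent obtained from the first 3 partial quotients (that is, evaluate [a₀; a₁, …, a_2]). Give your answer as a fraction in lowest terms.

85/3

Start with 1.
2 + 1/(1/1) = 2 + 1/1 = 3/1
28 + 1/(3/1) = 28 + 1/3 = 85/3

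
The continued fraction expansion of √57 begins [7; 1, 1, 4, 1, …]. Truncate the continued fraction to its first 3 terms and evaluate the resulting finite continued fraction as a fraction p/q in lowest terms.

Collapse the nested fraction from the inside out:
Start with 1.
1 + 1/(1/1) = 1 + 1/1 = 2/1
7 + 1/(2/1) = 7 + 1/2 = 15/2

15/2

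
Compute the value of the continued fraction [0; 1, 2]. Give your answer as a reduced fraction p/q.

Build up convergents one term at a time:
a_0 = 0: 0/1
a_1 = 1: 1/1
a_2 = 2: 2/3

2/3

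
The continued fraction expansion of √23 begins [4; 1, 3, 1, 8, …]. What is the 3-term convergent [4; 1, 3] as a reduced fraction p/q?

19/4

Use the convergent recurrence hₖ = aₖ·hₖ₋₁ + hₖ₋₂ (and likewise for the denominators kₖ):
a_0 = 4: 4/1
a_1 = 1: 5/1
a_2 = 3: 19/4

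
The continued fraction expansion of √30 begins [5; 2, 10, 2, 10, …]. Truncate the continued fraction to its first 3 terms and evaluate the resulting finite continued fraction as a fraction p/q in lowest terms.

115/21

Start with 10.
2 + 1/(10/1) = 2 + 1/10 = 21/10
5 + 1/(21/10) = 5 + 10/21 = 115/21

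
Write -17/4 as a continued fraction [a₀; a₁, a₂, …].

[-5; 1, 3]

-17 = -5·4 + 3, so a_0 = -5
4 = 1·3 + 1, so a_1 = 1
3 = 3·1 + 0, so a_2 = 3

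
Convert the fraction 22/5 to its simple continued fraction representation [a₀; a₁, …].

Run the Euclidean algorithm, recording each quotient:
22 ÷ 5 → quotient 4, remainder 2
5 ÷ 2 → quotient 2, remainder 1
2 ÷ 1 → quotient 2, remainder 0

[4; 2, 2]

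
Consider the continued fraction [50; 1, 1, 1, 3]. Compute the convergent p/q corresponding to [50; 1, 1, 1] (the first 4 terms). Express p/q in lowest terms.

Compute successive convergents:
a_0 = 50: 50/1
a_1 = 1: 51/1
a_2 = 1: 101/2
a_3 = 1: 152/3

152/3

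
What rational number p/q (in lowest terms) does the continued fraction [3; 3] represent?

10/3

Start with 3.
3 + 1/(3/1) = 3 + 1/3 = 10/3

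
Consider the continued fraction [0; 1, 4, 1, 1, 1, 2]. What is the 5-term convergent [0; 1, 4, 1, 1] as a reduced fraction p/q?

9/11

Starting at the tail and folding back:
Start with 1.
1 + 1/(1/1) = 1 + 1/1 = 2/1
4 + 1/(2/1) = 4 + 1/2 = 9/2
1 + 1/(9/2) = 1 + 2/9 = 11/9
0 + 1/(11/9) = 0 + 9/11 = 9/11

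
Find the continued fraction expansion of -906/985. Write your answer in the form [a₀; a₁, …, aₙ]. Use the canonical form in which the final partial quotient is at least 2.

Run the Euclidean algorithm, recording each quotient:
⌊-906/985⌋ = -1, remainder 79
⌊985/79⌋ = 12, remainder 37
⌊79/37⌋ = 2, remainder 5
⌊37/5⌋ = 7, remainder 2
⌊5/2⌋ = 2, remainder 1
⌊2/1⌋ = 2, remainder 0

[-1; 12, 2, 7, 2, 2]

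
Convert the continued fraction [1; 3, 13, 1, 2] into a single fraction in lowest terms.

167/126

Compute successive convergents:
a_0 = 1: 1/1
a_1 = 3: 4/3
a_2 = 13: 53/40
a_3 = 1: 57/43
a_4 = 2: 167/126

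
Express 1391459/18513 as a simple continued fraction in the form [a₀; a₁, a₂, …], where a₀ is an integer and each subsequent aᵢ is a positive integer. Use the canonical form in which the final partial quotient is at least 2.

[75; 6, 4, 1, 8, 1, 60]

Run the Euclidean algorithm, recording each quotient:
1391459 ÷ 18513 → quotient 75, remainder 2984
18513 ÷ 2984 → quotient 6, remainder 609
2984 ÷ 609 → quotient 4, remainder 548
609 ÷ 548 → quotient 1, remainder 61
548 ÷ 61 → quotient 8, remainder 60
61 ÷ 60 → quotient 1, remainder 1
60 ÷ 1 → quotient 60, remainder 0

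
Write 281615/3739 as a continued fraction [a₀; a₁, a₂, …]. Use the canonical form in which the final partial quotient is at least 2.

Apply division with remainder until the remainder is 0:
281615 ÷ 3739 → quotient 75, remainder 1190
3739 ÷ 1190 → quotient 3, remainder 169
1190 ÷ 169 → quotient 7, remainder 7
169 ÷ 7 → quotient 24, remainder 1
7 ÷ 1 → quotient 7, remainder 0

[75; 3, 7, 24, 7]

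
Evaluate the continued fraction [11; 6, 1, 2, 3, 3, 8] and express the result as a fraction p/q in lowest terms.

a_0 = 11: 11/1
a_1 = 6: 67/6
a_2 = 1: 78/7
a_3 = 2: 223/20
a_4 = 3: 747/67
a_5 = 3: 2464/221
a_6 = 8: 20459/1835

20459/1835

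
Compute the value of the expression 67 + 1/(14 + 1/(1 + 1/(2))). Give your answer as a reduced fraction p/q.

Compute successive convergents:
a_0 = 67: 67/1
a_1 = 14: 939/14
a_2 = 1: 1006/15
a_3 = 2: 2951/44

2951/44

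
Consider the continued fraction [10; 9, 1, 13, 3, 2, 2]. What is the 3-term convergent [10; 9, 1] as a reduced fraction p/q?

Collapse the nested fraction from the inside out:
Start with 1.
9 + 1/(1/1) = 9 + 1/1 = 10/1
10 + 1/(10/1) = 10 + 1/10 = 101/10

101/10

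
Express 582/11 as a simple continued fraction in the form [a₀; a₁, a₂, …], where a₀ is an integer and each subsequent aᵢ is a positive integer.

Repeatedly divide and take the remainder:
582 ÷ 11 → quotient 52, remainder 10
11 ÷ 10 → quotient 1, remainder 1
10 ÷ 1 → quotient 10, remainder 0

[52; 1, 10]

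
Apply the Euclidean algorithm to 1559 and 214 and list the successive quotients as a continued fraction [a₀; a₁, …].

Run the Euclidean algorithm, recording each quotient:
⌊1559/214⌋ = 7, remainder 61
⌊214/61⌋ = 3, remainder 31
⌊61/31⌋ = 1, remainder 30
⌊31/30⌋ = 1, remainder 1
⌊30/1⌋ = 30, remainder 0

[7; 3, 1, 1, 30]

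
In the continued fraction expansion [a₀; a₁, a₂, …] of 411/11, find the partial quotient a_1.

Apply division with remainder until the remainder is 0:
411 = 37·11 + 4, so a_0 = 37
11 = 2·4 + 3, so a_1 = 2

2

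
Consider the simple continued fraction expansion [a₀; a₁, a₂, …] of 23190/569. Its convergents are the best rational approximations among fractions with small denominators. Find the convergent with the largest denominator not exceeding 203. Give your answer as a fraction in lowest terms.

5339/131

List convergents until the denominator exceeds the bound:
a_0 = 40: 40/1  (≤ bound)
a_1 = 1: 41/1  (≤ bound)
a_2 = 3: 163/4  (≤ bound)
a_3 = 10: 1671/41  (≤ bound)
a_4 = 1: 1834/45  (≤ bound)
a_5 = 2: 5339/131  (≤ bound)
a_6 = 4: 23190/569  (> 203, stop)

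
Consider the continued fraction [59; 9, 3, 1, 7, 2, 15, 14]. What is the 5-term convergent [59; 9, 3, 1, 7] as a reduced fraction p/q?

a_0 = 59: 59/1
a_1 = 9: 532/9
a_2 = 3: 1655/28
a_3 = 1: 2187/37
a_4 = 7: 16964/287

16964/287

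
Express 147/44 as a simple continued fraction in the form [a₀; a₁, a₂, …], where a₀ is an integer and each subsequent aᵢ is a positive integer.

[3; 2, 1, 14]

⌊147/44⌋ = 3, remainder 15
⌊44/15⌋ = 2, remainder 14
⌊15/14⌋ = 1, remainder 1
⌊14/1⌋ = 14, remainder 0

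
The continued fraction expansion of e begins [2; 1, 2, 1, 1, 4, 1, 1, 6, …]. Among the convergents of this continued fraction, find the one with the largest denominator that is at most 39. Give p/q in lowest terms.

a_0 = 2: 2/1  (≤ bound)
a_1 = 1: 3/1  (≤ bound)
a_2 = 2: 8/3  (≤ bound)
a_3 = 1: 11/4  (≤ bound)
a_4 = 1: 19/7  (≤ bound)
a_5 = 4: 87/32  (≤ bound)
a_6 = 1: 106/39  (≤ bound)
a_7 = 1: 193/71  (> 39, stop)

106/39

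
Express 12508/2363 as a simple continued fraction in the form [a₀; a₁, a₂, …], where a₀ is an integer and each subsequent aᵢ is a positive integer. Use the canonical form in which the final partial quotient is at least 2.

Repeatedly divide and take the remainder:
⌊12508/2363⌋ = 5, remainder 693
⌊2363/693⌋ = 3, remainder 284
⌊693/284⌋ = 2, remainder 125
⌊284/125⌋ = 2, remainder 34
⌊125/34⌋ = 3, remainder 23
⌊34/23⌋ = 1, remainder 11
⌊23/11⌋ = 2, remainder 1
⌊11/1⌋ = 11, remainder 0

[5; 3, 2, 2, 3, 1, 2, 11]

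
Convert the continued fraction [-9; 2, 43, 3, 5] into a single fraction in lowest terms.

Start with 5.
3 + 1/(5/1) = 3 + 1/5 = 16/5
43 + 1/(16/5) = 43 + 5/16 = 693/16
2 + 1/(693/16) = 2 + 16/693 = 1402/693
-9 + 1/(1402/693) = -9 + 693/1402 = -11925/1402

-11925/1402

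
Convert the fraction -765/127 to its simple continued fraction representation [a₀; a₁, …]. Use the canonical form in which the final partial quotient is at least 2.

Repeatedly divide and take the remainder:
-765 = -7·127 + 124, so a_0 = -7
127 = 1·124 + 3, so a_1 = 1
124 = 41·3 + 1, so a_2 = 41
3 = 3·1 + 0, so a_3 = 3

[-7; 1, 41, 3]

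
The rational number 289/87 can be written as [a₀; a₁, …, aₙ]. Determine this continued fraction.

[3; 3, 9, 3]

Run the Euclidean algorithm, recording each quotient:
⌊289/87⌋ = 3, remainder 28
⌊87/28⌋ = 3, remainder 3
⌊28/3⌋ = 9, remainder 1
⌊3/1⌋ = 3, remainder 0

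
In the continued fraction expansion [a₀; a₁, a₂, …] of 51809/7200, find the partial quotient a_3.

Run the Euclidean algorithm, recording each quotient:
⌊51809/7200⌋ = 7, remainder 1409
⌊7200/1409⌋ = 5, remainder 155
⌊1409/155⌋ = 9, remainder 14
⌊155/14⌋ = 11, remainder 1

11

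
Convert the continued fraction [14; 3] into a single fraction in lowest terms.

43/3

a_0 = 14: 14/1
a_1 = 3: 43/3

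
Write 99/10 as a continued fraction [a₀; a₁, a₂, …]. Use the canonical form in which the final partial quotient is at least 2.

Apply division with remainder until the remainder is 0:
99 = 9·10 + 9, so a_0 = 9
10 = 1·9 + 1, so a_1 = 1
9 = 9·1 + 0, so a_2 = 9

[9; 1, 9]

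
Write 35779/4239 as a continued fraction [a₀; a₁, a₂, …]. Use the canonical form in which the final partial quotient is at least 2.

35779 = 8·4239 + 1867, so a_0 = 8
4239 = 2·1867 + 505, so a_1 = 2
1867 = 3·505 + 352, so a_2 = 3
505 = 1·352 + 153, so a_3 = 1
352 = 2·153 + 46, so a_4 = 2
153 = 3·46 + 15, so a_5 = 3
46 = 3·15 + 1, so a_6 = 3
15 = 15·1 + 0, so a_7 = 15

[8; 2, 3, 1, 2, 3, 3, 15]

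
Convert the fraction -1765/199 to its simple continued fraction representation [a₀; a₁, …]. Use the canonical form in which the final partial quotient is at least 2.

[-9; 7, 1, 1, 1, 8]

-1765 = -9·199 + 26, so a_0 = -9
199 = 7·26 + 17, so a_1 = 7
26 = 1·17 + 9, so a_2 = 1
17 = 1·9 + 8, so a_3 = 1
9 = 1·8 + 1, so a_4 = 1
8 = 8·1 + 0, so a_5 = 8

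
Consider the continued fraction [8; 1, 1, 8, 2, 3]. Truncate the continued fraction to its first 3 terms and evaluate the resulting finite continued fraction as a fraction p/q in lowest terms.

Compute successive convergents:
a_0 = 8: 8/1
a_1 = 1: 9/1
a_2 = 1: 17/2

17/2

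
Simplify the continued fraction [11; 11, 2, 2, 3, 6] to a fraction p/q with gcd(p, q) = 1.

13538/1221

Work from the innermost term outward:
Start with 6.
3 + 1/(6/1) = 3 + 1/6 = 19/6
2 + 1/(19/6) = 2 + 6/19 = 44/19
2 + 1/(44/19) = 2 + 19/44 = 107/44
11 + 1/(107/44) = 11 + 44/107 = 1221/107
11 + 1/(1221/107) = 11 + 107/1221 = 13538/1221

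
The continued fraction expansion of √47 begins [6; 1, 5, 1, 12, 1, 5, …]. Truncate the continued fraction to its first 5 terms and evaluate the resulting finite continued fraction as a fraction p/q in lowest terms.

Build up convergents one term at a time:
a_0 = 6: 6/1
a_1 = 1: 7/1
a_2 = 5: 41/6
a_3 = 1: 48/7
a_4 = 12: 617/90

617/90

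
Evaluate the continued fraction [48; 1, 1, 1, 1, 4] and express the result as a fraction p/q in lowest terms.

Starting at the tail and folding back:
Start with 4.
1 + 1/(4/1) = 1 + 1/4 = 5/4
1 + 1/(5/4) = 1 + 4/5 = 9/5
1 + 1/(9/5) = 1 + 5/9 = 14/9
1 + 1/(14/9) = 1 + 9/14 = 23/14
48 + 1/(23/14) = 48 + 14/23 = 1118/23

1118/23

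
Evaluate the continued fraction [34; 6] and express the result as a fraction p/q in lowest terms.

205/6

Start with 6.
34 + 1/(6/1) = 34 + 1/6 = 205/6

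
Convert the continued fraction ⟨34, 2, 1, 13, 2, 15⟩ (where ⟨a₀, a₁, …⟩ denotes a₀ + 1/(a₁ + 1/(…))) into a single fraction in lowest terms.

45193/1316

Start with 15.
2 + 1/(15/1) = 2 + 1/15 = 31/15
13 + 1/(31/15) = 13 + 15/31 = 418/31
1 + 1/(418/31) = 1 + 31/418 = 449/418
2 + 1/(449/418) = 2 + 418/449 = 1316/449
34 + 1/(1316/449) = 34 + 449/1316 = 45193/1316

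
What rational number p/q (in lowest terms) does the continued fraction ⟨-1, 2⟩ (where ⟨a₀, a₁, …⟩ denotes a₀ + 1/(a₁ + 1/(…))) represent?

Start with 2.
-1 + 1/(2/1) = -1 + 1/2 = -1/2

-1/2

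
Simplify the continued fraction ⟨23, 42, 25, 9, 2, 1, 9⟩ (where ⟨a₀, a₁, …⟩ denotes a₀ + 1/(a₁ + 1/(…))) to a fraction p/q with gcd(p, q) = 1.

a_0 = 23: 23/1
a_1 = 42: 967/42
a_2 = 25: 24198/1051
a_3 = 9: 218749/9501
a_4 = 2: 461696/20053
a_5 = 1: 680445/29554
a_6 = 9: 6585701/286039

6585701/286039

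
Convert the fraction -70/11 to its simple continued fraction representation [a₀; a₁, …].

Repeatedly divide and take the remainder:
-70 ÷ 11 → quotient -7, remainder 7
11 ÷ 7 → quotient 1, remainder 4
7 ÷ 4 → quotient 1, remainder 3
4 ÷ 3 → quotient 1, remainder 1
3 ÷ 1 → quotient 3, remainder 0

[-7; 1, 1, 1, 3]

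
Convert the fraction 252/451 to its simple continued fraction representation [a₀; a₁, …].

252 ÷ 451 → quotient 0, remainder 252
451 ÷ 252 → quotient 1, remainder 199
252 ÷ 199 → quotient 1, remainder 53
199 ÷ 53 → quotient 3, remainder 40
53 ÷ 40 → quotient 1, remainder 13
40 ÷ 13 → quotient 3, remainder 1
13 ÷ 1 → quotient 13, remainder 0

[0; 1, 1, 3, 1, 3, 13]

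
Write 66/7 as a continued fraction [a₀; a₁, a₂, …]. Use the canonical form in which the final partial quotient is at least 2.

⌊66/7⌋ = 9, remainder 3
⌊7/3⌋ = 2, remainder 1
⌊3/1⌋ = 3, remainder 0

[9; 2, 3]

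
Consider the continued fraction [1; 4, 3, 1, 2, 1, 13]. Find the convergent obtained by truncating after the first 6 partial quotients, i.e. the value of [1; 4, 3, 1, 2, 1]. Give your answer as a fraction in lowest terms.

79/64

Use the convergent recurrence hₖ = aₖ·hₖ₋₁ + hₖ₋₂ (and likewise for the denominators kₖ):
a_0 = 1: 1/1
a_1 = 4: 5/4
a_2 = 3: 16/13
a_3 = 1: 21/17
a_4 = 2: 58/47
a_5 = 1: 79/64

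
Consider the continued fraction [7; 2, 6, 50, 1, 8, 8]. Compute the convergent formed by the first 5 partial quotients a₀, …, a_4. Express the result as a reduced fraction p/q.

Collapse the nested fraction from the inside out:
Start with 1.
50 + 1/(1/1) = 50 + 1/1 = 51/1
6 + 1/(51/1) = 6 + 1/51 = 307/51
2 + 1/(307/51) = 2 + 51/307 = 665/307
7 + 1/(665/307) = 7 + 307/665 = 4962/665

4962/665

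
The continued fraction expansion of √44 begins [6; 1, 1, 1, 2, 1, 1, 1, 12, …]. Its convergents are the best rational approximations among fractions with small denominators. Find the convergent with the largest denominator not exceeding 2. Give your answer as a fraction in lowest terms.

13/2

a_0 = 6: 6/1  (≤ bound)
a_1 = 1: 7/1  (≤ bound)
a_2 = 1: 13/2  (≤ bound)
a_3 = 1: 20/3  (> 2, stop)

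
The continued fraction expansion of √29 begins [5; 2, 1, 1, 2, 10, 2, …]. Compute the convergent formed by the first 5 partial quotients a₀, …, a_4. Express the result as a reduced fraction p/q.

Start with 2.
1 + 1/(2/1) = 1 + 1/2 = 3/2
1 + 1/(3/2) = 1 + 2/3 = 5/3
2 + 1/(5/3) = 2 + 3/5 = 13/5
5 + 1/(13/5) = 5 + 5/13 = 70/13

70/13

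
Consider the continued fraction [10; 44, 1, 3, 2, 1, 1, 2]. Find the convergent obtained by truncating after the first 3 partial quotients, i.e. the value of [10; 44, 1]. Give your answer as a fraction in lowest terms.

Start with 1.
44 + 1/(1/1) = 44 + 1/1 = 45/1
10 + 1/(45/1) = 10 + 1/45 = 451/45

451/45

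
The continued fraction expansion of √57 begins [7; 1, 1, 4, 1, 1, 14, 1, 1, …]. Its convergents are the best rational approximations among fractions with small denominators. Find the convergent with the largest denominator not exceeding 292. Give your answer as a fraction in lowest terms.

2197/291

a_0 = 7: 7/1  (≤ bound)
a_1 = 1: 8/1  (≤ bound)
a_2 = 1: 15/2  (≤ bound)
a_3 = 4: 68/9  (≤ bound)
a_4 = 1: 83/11  (≤ bound)
a_5 = 1: 151/20  (≤ bound)
a_6 = 14: 2197/291  (≤ bound)
a_7 = 1: 2348/311  (> 292, stop)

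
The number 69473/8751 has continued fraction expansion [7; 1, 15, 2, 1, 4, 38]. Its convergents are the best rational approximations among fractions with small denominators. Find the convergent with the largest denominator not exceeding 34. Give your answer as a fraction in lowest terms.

262/33

a_0 = 7: 7/1  (≤ bound)
a_1 = 1: 8/1  (≤ bound)
a_2 = 15: 127/16  (≤ bound)
a_3 = 2: 262/33  (≤ bound)
a_4 = 1: 389/49  (> 34, stop)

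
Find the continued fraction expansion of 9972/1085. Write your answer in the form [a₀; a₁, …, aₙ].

[9; 5, 4, 7, 7]

Run the Euclidean algorithm, recording each quotient:
9972 ÷ 1085 → quotient 9, remainder 207
1085 ÷ 207 → quotient 5, remainder 50
207 ÷ 50 → quotient 4, remainder 7
50 ÷ 7 → quotient 7, remainder 1
7 ÷ 1 → quotient 7, remainder 0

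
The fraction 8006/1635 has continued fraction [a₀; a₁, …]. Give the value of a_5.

8006 ÷ 1635 → quotient 4, remainder 1466
1635 ÷ 1466 → quotient 1, remainder 169
1466 ÷ 169 → quotient 8, remainder 114
169 ÷ 114 → quotient 1, remainder 55
114 ÷ 55 → quotient 2, remainder 4
55 ÷ 4 → quotient 13, remainder 3

13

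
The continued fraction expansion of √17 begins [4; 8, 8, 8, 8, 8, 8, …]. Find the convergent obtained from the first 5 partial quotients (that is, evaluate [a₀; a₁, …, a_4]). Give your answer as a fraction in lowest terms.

17684/4289

Start with 8.
8 + 1/(8/1) = 8 + 1/8 = 65/8
8 + 1/(65/8) = 8 + 8/65 = 528/65
8 + 1/(528/65) = 8 + 65/528 = 4289/528
4 + 1/(4289/528) = 4 + 528/4289 = 17684/4289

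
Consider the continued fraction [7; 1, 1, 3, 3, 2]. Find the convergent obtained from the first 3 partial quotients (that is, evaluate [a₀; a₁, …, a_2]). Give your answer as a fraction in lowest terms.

15/2

Start with 1.
1 + 1/(1/1) = 1 + 1/1 = 2/1
7 + 1/(2/1) = 7 + 1/2 = 15/2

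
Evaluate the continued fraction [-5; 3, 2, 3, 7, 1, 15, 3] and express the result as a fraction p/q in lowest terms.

Build up convergents one term at a time:
a_0 = -5: -5/1
a_1 = 3: -14/3
a_2 = 2: -33/7
a_3 = 3: -113/24
a_4 = 7: -824/175
a_5 = 1: -937/199
a_6 = 15: -14879/3160
a_7 = 3: -45574/9679

-45574/9679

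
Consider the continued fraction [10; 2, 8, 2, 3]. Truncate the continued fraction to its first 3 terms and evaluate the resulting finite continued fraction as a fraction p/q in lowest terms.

a_0 = 10: 10/1
a_1 = 2: 21/2
a_2 = 8: 178/17

178/17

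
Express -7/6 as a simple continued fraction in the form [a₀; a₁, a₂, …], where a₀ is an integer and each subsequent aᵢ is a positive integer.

[-2; 1, 5]

-7 ÷ 6 → quotient -2, remainder 5
6 ÷ 5 → quotient 1, remainder 1
5 ÷ 1 → quotient 5, remainder 0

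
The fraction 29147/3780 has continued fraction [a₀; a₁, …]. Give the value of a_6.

29147 = 7·3780 + 2687, so a_0 = 7
3780 = 1·2687 + 1093, so a_1 = 1
2687 = 2·1093 + 501, so a_2 = 2
1093 = 2·501 + 91, so a_3 = 2
501 = 5·91 + 46, so a_4 = 5
91 = 1·46 + 45, so a_5 = 1
46 = 1·45 + 1, so a_6 = 1

1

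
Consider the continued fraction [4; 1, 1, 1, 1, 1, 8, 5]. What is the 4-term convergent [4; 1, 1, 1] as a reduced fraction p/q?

14/3

Work from the innermost term outward:
Start with 1.
1 + 1/(1/1) = 1 + 1/1 = 2/1
1 + 1/(2/1) = 1 + 1/2 = 3/2
4 + 1/(3/2) = 4 + 2/3 = 14/3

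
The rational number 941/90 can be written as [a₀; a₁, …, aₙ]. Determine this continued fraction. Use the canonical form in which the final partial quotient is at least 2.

941 ÷ 90 → quotient 10, remainder 41
90 ÷ 41 → quotient 2, remainder 8
41 ÷ 8 → quotient 5, remainder 1
8 ÷ 1 → quotient 8, remainder 0

[10; 2, 5, 8]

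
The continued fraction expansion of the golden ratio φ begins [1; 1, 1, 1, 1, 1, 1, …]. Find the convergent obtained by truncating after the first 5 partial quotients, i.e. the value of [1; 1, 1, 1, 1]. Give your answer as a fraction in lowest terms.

8/5

Collapse the nested fraction from the inside out:
Start with 1.
1 + 1/(1/1) = 1 + 1/1 = 2/1
1 + 1/(2/1) = 1 + 1/2 = 3/2
1 + 1/(3/2) = 1 + 2/3 = 5/3
1 + 1/(5/3) = 1 + 3/5 = 8/5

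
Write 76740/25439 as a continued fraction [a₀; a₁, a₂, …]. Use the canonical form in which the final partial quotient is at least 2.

[3; 60, 7, 5, 1, 9]

Repeatedly divide and take the remainder:
76740 = 3·25439 + 423, so a_0 = 3
25439 = 60·423 + 59, so a_1 = 60
423 = 7·59 + 10, so a_2 = 7
59 = 5·10 + 9, so a_3 = 5
10 = 1·9 + 1, so a_4 = 1
9 = 9·1 + 0, so a_5 = 9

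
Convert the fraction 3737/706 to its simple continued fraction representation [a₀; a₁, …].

3737 ÷ 706 → quotient 5, remainder 207
706 ÷ 207 → quotient 3, remainder 85
207 ÷ 85 → quotient 2, remainder 37
85 ÷ 37 → quotient 2, remainder 11
37 ÷ 11 → quotient 3, remainder 4
11 ÷ 4 → quotient 2, remainder 3
4 ÷ 3 → quotient 1, remainder 1
3 ÷ 1 → quotient 3, remainder 0

[5; 3, 2, 2, 3, 2, 1, 3]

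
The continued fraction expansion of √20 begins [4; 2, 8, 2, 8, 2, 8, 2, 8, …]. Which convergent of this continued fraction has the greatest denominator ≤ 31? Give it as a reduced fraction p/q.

List convergents until the denominator exceeds the bound:
a_0 = 4: 4/1  (≤ bound)
a_1 = 2: 9/2  (≤ bound)
a_2 = 8: 76/17  (≤ bound)
a_3 = 2: 161/36  (> 31, stop)

76/17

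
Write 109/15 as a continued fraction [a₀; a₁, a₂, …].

[7; 3, 1, 3]

109 = 7·15 + 4, so a_0 = 7
15 = 3·4 + 3, so a_1 = 3
4 = 1·3 + 1, so a_2 = 1
3 = 3·1 + 0, so a_3 = 3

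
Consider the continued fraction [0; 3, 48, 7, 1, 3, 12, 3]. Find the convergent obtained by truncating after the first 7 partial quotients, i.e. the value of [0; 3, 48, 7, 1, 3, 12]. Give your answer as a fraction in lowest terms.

Collapse the nested fraction from the inside out:
Start with 12.
3 + 1/(12/1) = 3 + 1/12 = 37/12
1 + 1/(37/12) = 1 + 12/37 = 49/37
7 + 1/(49/37) = 7 + 37/49 = 380/49
48 + 1/(380/49) = 48 + 49/380 = 18289/380
3 + 1/(18289/380) = 3 + 380/18289 = 55247/18289
0 + 1/(55247/18289) = 0 + 18289/55247 = 18289/55247

18289/55247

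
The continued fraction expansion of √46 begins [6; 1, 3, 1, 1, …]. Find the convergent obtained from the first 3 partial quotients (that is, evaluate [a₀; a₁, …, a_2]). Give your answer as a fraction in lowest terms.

27/4

Work from the innermost term outward:
Start with 3.
1 + 1/(3/1) = 1 + 1/3 = 4/3
6 + 1/(4/3) = 6 + 3/4 = 27/4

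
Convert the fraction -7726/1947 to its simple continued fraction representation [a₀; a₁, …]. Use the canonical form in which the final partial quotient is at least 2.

Run the Euclidean algorithm, recording each quotient:
⌊-7726/1947⌋ = -4, remainder 62
⌊1947/62⌋ = 31, remainder 25
⌊62/25⌋ = 2, remainder 12
⌊25/12⌋ = 2, remainder 1
⌊12/1⌋ = 12, remainder 0

[-4; 31, 2, 2, 12]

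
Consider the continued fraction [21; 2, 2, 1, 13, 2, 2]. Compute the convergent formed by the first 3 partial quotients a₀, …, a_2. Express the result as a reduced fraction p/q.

a_0 = 21: 21/1
a_1 = 2: 43/2
a_2 = 2: 107/5

107/5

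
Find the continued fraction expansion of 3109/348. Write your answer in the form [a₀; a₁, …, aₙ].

Repeatedly divide and take the remainder:
⌊3109/348⌋ = 8, remainder 325
⌊348/325⌋ = 1, remainder 23
⌊325/23⌋ = 14, remainder 3
⌊23/3⌋ = 7, remainder 2
⌊3/2⌋ = 1, remainder 1
⌊2/1⌋ = 2, remainder 0

[8; 1, 14, 7, 1, 2]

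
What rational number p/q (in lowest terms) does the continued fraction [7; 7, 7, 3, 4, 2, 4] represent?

48053/6730

Work from the innermost term outward:
Start with 4.
2 + 1/(4/1) = 2 + 1/4 = 9/4
4 + 1/(9/4) = 4 + 4/9 = 40/9
3 + 1/(40/9) = 3 + 9/40 = 129/40
7 + 1/(129/40) = 7 + 40/129 = 943/129
7 + 1/(943/129) = 7 + 129/943 = 6730/943
7 + 1/(6730/943) = 7 + 943/6730 = 48053/6730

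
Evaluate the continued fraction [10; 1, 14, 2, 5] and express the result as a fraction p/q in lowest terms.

Starting at the tail and folding back:
Start with 5.
2 + 1/(5/1) = 2 + 1/5 = 11/5
14 + 1/(11/5) = 14 + 5/11 = 159/11
1 + 1/(159/11) = 1 + 11/159 = 170/159
10 + 1/(170/159) = 10 + 159/170 = 1859/170

1859/170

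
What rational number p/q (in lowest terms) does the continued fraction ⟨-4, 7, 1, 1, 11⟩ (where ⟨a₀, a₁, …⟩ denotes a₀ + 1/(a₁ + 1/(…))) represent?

-669/173

Starting at the tail and folding back:
Start with 11.
1 + 1/(11/1) = 1 + 1/11 = 12/11
1 + 1/(12/11) = 1 + 11/12 = 23/12
7 + 1/(23/12) = 7 + 12/23 = 173/23
-4 + 1/(173/23) = -4 + 23/173 = -669/173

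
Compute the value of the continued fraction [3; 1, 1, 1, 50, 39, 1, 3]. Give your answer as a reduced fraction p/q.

88607/24180

a_0 = 3: 3/1
a_1 = 1: 4/1
a_2 = 1: 7/2
a_3 = 1: 11/3
a_4 = 50: 557/152
a_5 = 39: 21734/5931
a_6 = 1: 22291/6083
a_7 = 3: 88607/24180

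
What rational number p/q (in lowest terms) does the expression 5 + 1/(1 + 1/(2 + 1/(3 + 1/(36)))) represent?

Start with 36.
3 + 1/(36/1) = 3 + 1/36 = 109/36
2 + 1/(109/36) = 2 + 36/109 = 254/109
1 + 1/(254/109) = 1 + 109/254 = 363/254
5 + 1/(363/254) = 5 + 254/363 = 2069/363

2069/363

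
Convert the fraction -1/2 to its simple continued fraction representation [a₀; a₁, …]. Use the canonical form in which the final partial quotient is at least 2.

-1 ÷ 2 → quotient -1, remainder 1
2 ÷ 1 → quotient 2, remainder 0

[-1; 2]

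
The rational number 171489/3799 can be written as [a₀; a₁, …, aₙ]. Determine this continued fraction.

⌊171489/3799⌋ = 45, remainder 534
⌊3799/534⌋ = 7, remainder 61
⌊534/61⌋ = 8, remainder 46
⌊61/46⌋ = 1, remainder 15
⌊46/15⌋ = 3, remainder 1
⌊15/1⌋ = 15, remainder 0

[45; 7, 8, 1, 3, 15]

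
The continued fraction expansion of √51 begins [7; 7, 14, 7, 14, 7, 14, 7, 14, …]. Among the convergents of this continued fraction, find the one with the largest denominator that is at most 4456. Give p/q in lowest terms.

a_0 = 7: 7/1  (≤ bound)
a_1 = 7: 50/7  (≤ bound)
a_2 = 14: 707/99  (≤ bound)
a_3 = 7: 4999/700  (≤ bound)
a_4 = 14: 70693/9899  (> 4456, stop)

4999/700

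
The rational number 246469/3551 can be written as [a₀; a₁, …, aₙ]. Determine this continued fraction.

[69; 2, 2, 4, 2, 1, 1, 29]

246469 ÷ 3551 → quotient 69, remainder 1450
3551 ÷ 1450 → quotient 2, remainder 651
1450 ÷ 651 → quotient 2, remainder 148
651 ÷ 148 → quotient 4, remainder 59
148 ÷ 59 → quotient 2, remainder 30
59 ÷ 30 → quotient 1, remainder 29
30 ÷ 29 → quotient 1, remainder 1
29 ÷ 1 → quotient 29, remainder 0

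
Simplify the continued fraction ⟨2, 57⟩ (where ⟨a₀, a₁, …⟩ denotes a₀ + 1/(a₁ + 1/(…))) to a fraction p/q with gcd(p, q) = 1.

Start with 57.
2 + 1/(57/1) = 2 + 1/57 = 115/57

115/57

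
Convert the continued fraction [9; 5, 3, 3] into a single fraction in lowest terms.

Start with 3.
3 + 1/(3/1) = 3 + 1/3 = 10/3
5 + 1/(10/3) = 5 + 3/10 = 53/10
9 + 1/(53/10) = 9 + 10/53 = 487/53

487/53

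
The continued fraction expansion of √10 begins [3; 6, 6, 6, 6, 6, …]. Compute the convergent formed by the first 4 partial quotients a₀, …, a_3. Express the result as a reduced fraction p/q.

721/228

Work from the innermost term outward:
Start with 6.
6 + 1/(6/1) = 6 + 1/6 = 37/6
6 + 1/(37/6) = 6 + 6/37 = 228/37
3 + 1/(228/37) = 3 + 37/228 = 721/228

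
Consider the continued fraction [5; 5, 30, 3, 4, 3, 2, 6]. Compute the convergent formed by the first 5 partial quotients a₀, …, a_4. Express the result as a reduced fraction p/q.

10309/1983

a_0 = 5: 5/1
a_1 = 5: 26/5
a_2 = 30: 785/151
a_3 = 3: 2381/458
a_4 = 4: 10309/1983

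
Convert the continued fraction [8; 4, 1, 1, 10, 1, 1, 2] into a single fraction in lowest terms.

4127/502

Start with 2.
1 + 1/(2/1) = 1 + 1/2 = 3/2
1 + 1/(3/2) = 1 + 2/3 = 5/3
10 + 1/(5/3) = 10 + 3/5 = 53/5
1 + 1/(53/5) = 1 + 5/53 = 58/53
1 + 1/(58/53) = 1 + 53/58 = 111/58
4 + 1/(111/58) = 4 + 58/111 = 502/111
8 + 1/(502/111) = 8 + 111/502 = 4127/502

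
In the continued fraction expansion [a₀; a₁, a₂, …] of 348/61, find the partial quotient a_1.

Repeatedly divide and take the remainder:
⌊348/61⌋ = 5, remainder 43
⌊61/43⌋ = 1, remainder 18

1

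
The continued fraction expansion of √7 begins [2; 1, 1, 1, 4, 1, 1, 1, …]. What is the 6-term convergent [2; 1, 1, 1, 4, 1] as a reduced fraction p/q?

45/17

a_0 = 2: 2/1
a_1 = 1: 3/1
a_2 = 1: 5/2
a_3 = 1: 8/3
a_4 = 4: 37/14
a_5 = 1: 45/17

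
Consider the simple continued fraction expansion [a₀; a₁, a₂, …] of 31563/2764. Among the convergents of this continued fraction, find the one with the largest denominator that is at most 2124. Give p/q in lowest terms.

a_0 = 11: 11/1  (≤ bound)
a_1 = 2: 23/2  (≤ bound)
a_2 = 2: 57/5  (≤ bound)
a_3 = 1: 80/7  (≤ bound)
a_4 = 1: 137/12  (≤ bound)
a_5 = 2: 354/31  (≤ bound)
a_6 = 29: 10403/911  (≤ bound)
a_7 = 3: 31563/2764  (> 2124, stop)

10403/911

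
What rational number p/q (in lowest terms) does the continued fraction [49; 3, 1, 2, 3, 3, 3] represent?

Start with 3.
3 + 1/(3/1) = 3 + 1/3 = 10/3
3 + 1/(10/3) = 3 + 3/10 = 33/10
2 + 1/(33/10) = 2 + 10/33 = 76/33
1 + 1/(76/33) = 1 + 33/76 = 109/76
3 + 1/(109/76) = 3 + 76/109 = 403/109
49 + 1/(403/109) = 49 + 109/403 = 19856/403

19856/403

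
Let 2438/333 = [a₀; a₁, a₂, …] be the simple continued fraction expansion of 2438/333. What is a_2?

Apply division with remainder until the remainder is 0:
2438 = 7·333 + 107, so a_0 = 7
333 = 3·107 + 12, so a_1 = 3
107 = 8·12 + 11, so a_2 = 8

8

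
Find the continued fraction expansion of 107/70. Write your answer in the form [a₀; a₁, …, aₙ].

[1; 1, 1, 8, 4]

107 = 1·70 + 37, so a_0 = 1
70 = 1·37 + 33, so a_1 = 1
37 = 1·33 + 4, so a_2 = 1
33 = 8·4 + 1, so a_3 = 8
4 = 4·1 + 0, so a_4 = 4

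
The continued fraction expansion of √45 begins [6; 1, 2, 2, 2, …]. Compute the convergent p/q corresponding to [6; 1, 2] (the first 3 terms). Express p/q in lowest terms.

a_0 = 6: 6/1
a_1 = 1: 7/1
a_2 = 2: 20/3

20/3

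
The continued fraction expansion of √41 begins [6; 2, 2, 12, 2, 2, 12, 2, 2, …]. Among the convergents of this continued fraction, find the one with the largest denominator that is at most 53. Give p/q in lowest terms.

32/5

List convergents until the denominator exceeds the bound:
a_0 = 6: 6/1  (≤ bound)
a_1 = 2: 13/2  (≤ bound)
a_2 = 2: 32/5  (≤ bound)
a_3 = 12: 397/62  (> 53, stop)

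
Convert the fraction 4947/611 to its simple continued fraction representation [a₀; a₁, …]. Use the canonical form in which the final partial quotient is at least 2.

4947 = 8·611 + 59, so a_0 = 8
611 = 10·59 + 21, so a_1 = 10
59 = 2·21 + 17, so a_2 = 2
21 = 1·17 + 4, so a_3 = 1
17 = 4·4 + 1, so a_4 = 4
4 = 4·1 + 0, so a_5 = 4

[8; 10, 2, 1, 4, 4]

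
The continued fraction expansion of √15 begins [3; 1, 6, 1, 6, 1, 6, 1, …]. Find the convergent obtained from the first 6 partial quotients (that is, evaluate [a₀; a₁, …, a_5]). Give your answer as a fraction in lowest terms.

Start with 1.
6 + 1/(1/1) = 6 + 1/1 = 7/1
1 + 1/(7/1) = 1 + 1/7 = 8/7
6 + 1/(8/7) = 6 + 7/8 = 55/8
1 + 1/(55/8) = 1 + 8/55 = 63/55
3 + 1/(63/55) = 3 + 55/63 = 244/63

244/63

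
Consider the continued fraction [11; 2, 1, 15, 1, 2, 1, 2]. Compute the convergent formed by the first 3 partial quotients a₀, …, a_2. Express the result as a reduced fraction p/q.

34/3

Start with 1.
2 + 1/(1/1) = 2 + 1/1 = 3/1
11 + 1/(3/1) = 11 + 1/3 = 34/3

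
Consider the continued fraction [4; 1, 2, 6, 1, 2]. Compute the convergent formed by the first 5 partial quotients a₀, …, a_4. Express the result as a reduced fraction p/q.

Start with 1.
6 + 1/(1/1) = 6 + 1/1 = 7/1
2 + 1/(7/1) = 2 + 1/7 = 15/7
1 + 1/(15/7) = 1 + 7/15 = 22/15
4 + 1/(22/15) = 4 + 15/22 = 103/22

103/22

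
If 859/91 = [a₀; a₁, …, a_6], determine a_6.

859 ÷ 91 → quotient 9, remainder 40
91 ÷ 40 → quotient 2, remainder 11
40 ÷ 11 → quotient 3, remainder 7
11 ÷ 7 → quotient 1, remainder 4
7 ÷ 4 → quotient 1, remainder 3
4 ÷ 3 → quotient 1, remainder 1
3 ÷ 1 → quotient 3, remainder 0

3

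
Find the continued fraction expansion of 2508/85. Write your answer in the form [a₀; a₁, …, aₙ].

2508 = 29·85 + 43, so a_0 = 29
85 = 1·43 + 42, so a_1 = 1
43 = 1·42 + 1, so a_2 = 1
42 = 42·1 + 0, so a_3 = 42

[29; 1, 1, 42]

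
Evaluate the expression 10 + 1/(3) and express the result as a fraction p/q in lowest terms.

Starting at the tail and folding back:
Start with 3.
10 + 1/(3/1) = 10 + 1/3 = 31/3

31/3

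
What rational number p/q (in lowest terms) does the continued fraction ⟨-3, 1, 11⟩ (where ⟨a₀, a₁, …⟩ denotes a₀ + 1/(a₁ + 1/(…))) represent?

-25/12

Start with 11.
1 + 1/(11/1) = 1 + 1/11 = 12/11
-3 + 1/(12/11) = -3 + 11/12 = -25/12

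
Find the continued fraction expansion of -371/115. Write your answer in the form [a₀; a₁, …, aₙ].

[-4; 1, 3, 2, 2, 1, 3]

Apply division with remainder until the remainder is 0:
⌊-371/115⌋ = -4, remainder 89
⌊115/89⌋ = 1, remainder 26
⌊89/26⌋ = 3, remainder 11
⌊26/11⌋ = 2, remainder 4
⌊11/4⌋ = 2, remainder 3
⌊4/3⌋ = 1, remainder 1
⌊3/1⌋ = 3, remainder 0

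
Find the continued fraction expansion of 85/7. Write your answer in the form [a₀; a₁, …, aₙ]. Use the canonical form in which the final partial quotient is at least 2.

[12; 7]

Repeatedly divide and take the remainder:
85 ÷ 7 → quotient 12, remainder 1
7 ÷ 1 → quotient 7, remainder 0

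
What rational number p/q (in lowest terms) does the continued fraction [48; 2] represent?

97/2

Start with 2.
48 + 1/(2/1) = 48 + 1/2 = 97/2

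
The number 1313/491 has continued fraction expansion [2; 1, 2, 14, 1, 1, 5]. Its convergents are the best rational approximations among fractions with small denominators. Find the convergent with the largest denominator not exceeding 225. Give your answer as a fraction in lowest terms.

238/89

List convergents until the denominator exceeds the bound:
a_0 = 2: 2/1  (≤ bound)
a_1 = 1: 3/1  (≤ bound)
a_2 = 2: 8/3  (≤ bound)
a_3 = 14: 115/43  (≤ bound)
a_4 = 1: 123/46  (≤ bound)
a_5 = 1: 238/89  (≤ bound)
a_6 = 5: 1313/491  (> 225, stop)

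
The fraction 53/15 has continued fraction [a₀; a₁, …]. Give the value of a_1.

⌊53/15⌋ = 3, remainder 8
⌊15/8⌋ = 1, remainder 7

1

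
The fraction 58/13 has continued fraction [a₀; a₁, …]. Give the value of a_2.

6

Repeatedly divide and take the remainder:
⌊58/13⌋ = 4, remainder 6
⌊13/6⌋ = 2, remainder 1
⌊6/1⌋ = 6, remainder 0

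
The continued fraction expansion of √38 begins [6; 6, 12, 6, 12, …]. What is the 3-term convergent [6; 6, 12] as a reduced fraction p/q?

450/73

a_0 = 6: 6/1
a_1 = 6: 37/6
a_2 = 12: 450/73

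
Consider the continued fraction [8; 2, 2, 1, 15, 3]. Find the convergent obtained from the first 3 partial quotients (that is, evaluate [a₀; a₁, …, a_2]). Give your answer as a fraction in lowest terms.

42/5

Start with 2.
2 + 1/(2/1) = 2 + 1/2 = 5/2
8 + 1/(5/2) = 8 + 2/5 = 42/5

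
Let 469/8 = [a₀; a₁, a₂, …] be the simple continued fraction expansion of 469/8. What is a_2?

1

469 ÷ 8 → quotient 58, remainder 5
8 ÷ 5 → quotient 1, remainder 3
5 ÷ 3 → quotient 1, remainder 2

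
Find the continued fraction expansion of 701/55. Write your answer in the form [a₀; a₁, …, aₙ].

[12; 1, 2, 1, 13]

Run the Euclidean algorithm, recording each quotient:
701 ÷ 55 → quotient 12, remainder 41
55 ÷ 41 → quotient 1, remainder 14
41 ÷ 14 → quotient 2, remainder 13
14 ÷ 13 → quotient 1, remainder 1
13 ÷ 1 → quotient 13, remainder 0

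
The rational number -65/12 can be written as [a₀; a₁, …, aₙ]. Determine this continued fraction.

-65 = -6·12 + 7, so a_0 = -6
12 = 1·7 + 5, so a_1 = 1
7 = 1·5 + 2, so a_2 = 1
5 = 2·2 + 1, so a_3 = 2
2 = 2·1 + 0, so a_4 = 2

[-6; 1, 1, 2, 2]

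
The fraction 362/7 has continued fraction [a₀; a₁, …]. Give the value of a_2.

Apply division with remainder until the remainder is 0:
⌊362/7⌋ = 51, remainder 5
⌊7/5⌋ = 1, remainder 2
⌊5/2⌋ = 2, remainder 1

2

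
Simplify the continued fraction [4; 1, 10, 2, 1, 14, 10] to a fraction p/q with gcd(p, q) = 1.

a_0 = 4: 4/1
a_1 = 1: 5/1
a_2 = 10: 54/11
a_3 = 2: 113/23
a_4 = 1: 167/34
a_5 = 14: 2451/499
a_6 = 10: 24677/5024

24677/5024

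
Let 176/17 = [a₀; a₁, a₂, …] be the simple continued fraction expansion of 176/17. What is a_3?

176 ÷ 17 → quotient 10, remainder 6
17 ÷ 6 → quotient 2, remainder 5
6 ÷ 5 → quotient 1, remainder 1
5 ÷ 1 → quotient 5, remainder 0

5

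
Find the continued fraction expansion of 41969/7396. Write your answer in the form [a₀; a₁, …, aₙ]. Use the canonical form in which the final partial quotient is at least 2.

[5; 1, 2, 13, 1, 3, 14, 3]

41969 ÷ 7396 → quotient 5, remainder 4989
7396 ÷ 4989 → quotient 1, remainder 2407
4989 ÷ 2407 → quotient 2, remainder 175
2407 ÷ 175 → quotient 13, remainder 132
175 ÷ 132 → quotient 1, remainder 43
132 ÷ 43 → quotient 3, remainder 3
43 ÷ 3 → quotient 14, remainder 1
3 ÷ 1 → quotient 3, remainder 0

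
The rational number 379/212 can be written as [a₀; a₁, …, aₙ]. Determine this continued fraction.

Repeatedly divide and take the remainder:
379 = 1·212 + 167, so a_0 = 1
212 = 1·167 + 45, so a_1 = 1
167 = 3·45 + 32, so a_2 = 3
45 = 1·32 + 13, so a_3 = 1
32 = 2·13 + 6, so a_4 = 2
13 = 2·6 + 1, so a_5 = 2
6 = 6·1 + 0, so a_6 = 6

[1; 1, 3, 1, 2, 2, 6]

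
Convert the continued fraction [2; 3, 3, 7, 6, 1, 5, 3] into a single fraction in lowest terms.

22277/9680

Build up convergents one term at a time:
a_0 = 2: 2/1
a_1 = 3: 7/3
a_2 = 3: 23/10
a_3 = 7: 168/73
a_4 = 6: 1031/448
a_5 = 1: 1199/521
a_6 = 5: 7026/3053
a_7 = 3: 22277/9680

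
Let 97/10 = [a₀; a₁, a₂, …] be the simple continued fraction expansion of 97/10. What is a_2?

2

Apply division with remainder until the remainder is 0:
97 = 9·10 + 7, so a_0 = 9
10 = 1·7 + 3, so a_1 = 1
7 = 2·3 + 1, so a_2 = 2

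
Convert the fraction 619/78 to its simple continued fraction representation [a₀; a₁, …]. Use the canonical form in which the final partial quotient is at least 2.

[7; 1, 14, 1, 1, 2]

Apply division with remainder until the remainder is 0:
619 ÷ 78 → quotient 7, remainder 73
78 ÷ 73 → quotient 1, remainder 5
73 ÷ 5 → quotient 14, remainder 3
5 ÷ 3 → quotient 1, remainder 2
3 ÷ 2 → quotient 1, remainder 1
2 ÷ 1 → quotient 2, remainder 0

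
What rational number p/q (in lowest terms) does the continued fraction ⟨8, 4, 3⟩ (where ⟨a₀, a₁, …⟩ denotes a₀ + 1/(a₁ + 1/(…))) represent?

a_0 = 8: 8/1
a_1 = 4: 33/4
a_2 = 3: 107/13

107/13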